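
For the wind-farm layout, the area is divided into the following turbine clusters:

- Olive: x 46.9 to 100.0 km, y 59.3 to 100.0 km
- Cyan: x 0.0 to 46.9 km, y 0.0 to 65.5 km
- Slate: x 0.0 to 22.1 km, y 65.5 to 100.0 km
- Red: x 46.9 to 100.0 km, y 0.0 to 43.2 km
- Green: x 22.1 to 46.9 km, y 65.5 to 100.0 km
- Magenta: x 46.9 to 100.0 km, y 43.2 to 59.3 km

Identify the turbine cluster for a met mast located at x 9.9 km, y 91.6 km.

The point has x = 9.9 and y = 91.6.
Only Slate satisfies 0.0 ≤ x ≤ 22.1 and 65.5 ≤ y ≤ 100.0.

Slate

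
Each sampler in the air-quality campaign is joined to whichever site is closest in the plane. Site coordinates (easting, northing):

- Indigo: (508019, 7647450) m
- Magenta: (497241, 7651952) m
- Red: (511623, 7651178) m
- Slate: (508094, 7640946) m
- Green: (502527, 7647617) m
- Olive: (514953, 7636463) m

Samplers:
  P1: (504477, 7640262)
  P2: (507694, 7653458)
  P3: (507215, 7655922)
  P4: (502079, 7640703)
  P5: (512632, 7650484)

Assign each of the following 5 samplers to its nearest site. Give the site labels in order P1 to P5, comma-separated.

P1 → Slate (d²=13550545.00)
P2 → Red (d²=20635441.00)
P3 → Red (d²=41936000.00)
P4 → Slate (d²=36239274.00)
P5 → Red (d²=1499717.00)

Slate, Red, Red, Slate, Red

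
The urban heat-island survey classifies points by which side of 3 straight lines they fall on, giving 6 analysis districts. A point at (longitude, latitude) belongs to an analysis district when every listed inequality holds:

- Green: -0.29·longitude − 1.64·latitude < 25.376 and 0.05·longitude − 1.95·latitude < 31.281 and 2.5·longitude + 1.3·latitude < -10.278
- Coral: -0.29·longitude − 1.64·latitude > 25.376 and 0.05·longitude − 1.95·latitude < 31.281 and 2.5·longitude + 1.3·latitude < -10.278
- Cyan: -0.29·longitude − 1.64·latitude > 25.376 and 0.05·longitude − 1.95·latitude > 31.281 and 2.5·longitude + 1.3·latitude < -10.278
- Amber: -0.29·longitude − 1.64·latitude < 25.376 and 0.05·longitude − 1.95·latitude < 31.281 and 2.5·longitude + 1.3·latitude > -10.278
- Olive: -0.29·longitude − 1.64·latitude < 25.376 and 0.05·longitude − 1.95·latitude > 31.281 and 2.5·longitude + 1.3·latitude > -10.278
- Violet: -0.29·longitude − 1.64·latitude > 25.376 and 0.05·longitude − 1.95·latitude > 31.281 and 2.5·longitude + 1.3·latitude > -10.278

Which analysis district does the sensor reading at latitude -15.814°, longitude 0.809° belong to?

Coral

-0.29·0.809 − 1.64·-15.814 = 25.700, which is > 25.376
0.05·0.809 − 1.95·-15.814 = 30.878, which is < 31.281
2.5·0.809 + 1.3·-15.814 = -18.536, which is < -10.278
This sign pattern matches Coral.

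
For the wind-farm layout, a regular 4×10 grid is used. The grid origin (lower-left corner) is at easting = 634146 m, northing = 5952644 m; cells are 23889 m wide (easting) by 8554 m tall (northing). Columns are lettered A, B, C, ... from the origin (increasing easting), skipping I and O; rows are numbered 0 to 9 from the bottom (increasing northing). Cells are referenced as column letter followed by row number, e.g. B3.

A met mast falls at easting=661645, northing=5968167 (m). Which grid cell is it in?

Column index: ⌊(661645 − 634146) / 23889⌋ = ⌊1.151⌋ = 1 → column B
Row offset from origin: ⌊(5968167 − 5952644) / 8554⌋ = ⌊1.815⌋ = 1 → row 1

B1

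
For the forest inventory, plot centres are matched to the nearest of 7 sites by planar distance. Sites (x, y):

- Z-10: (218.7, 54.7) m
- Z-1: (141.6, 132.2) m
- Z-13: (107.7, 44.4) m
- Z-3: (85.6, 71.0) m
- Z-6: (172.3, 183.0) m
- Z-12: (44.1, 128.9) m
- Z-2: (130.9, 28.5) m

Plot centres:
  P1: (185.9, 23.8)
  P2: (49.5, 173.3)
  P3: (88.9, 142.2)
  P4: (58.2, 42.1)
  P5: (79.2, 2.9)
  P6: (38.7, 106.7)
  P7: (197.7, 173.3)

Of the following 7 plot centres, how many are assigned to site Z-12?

3

P1 → Z-10
P2 → Z-12
P3 → Z-12
P4 → Z-3
P5 → Z-13
P6 → Z-12
P7 → Z-6
3 of the 7 go to Z-12.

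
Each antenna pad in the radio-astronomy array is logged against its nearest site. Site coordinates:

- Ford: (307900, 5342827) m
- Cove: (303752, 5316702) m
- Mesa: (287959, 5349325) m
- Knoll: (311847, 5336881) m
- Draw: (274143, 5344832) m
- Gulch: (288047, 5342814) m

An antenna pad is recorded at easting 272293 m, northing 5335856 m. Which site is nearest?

Draw

Squared distances to each site:
Ford: 1316453290.000; Cove: 1356544397.000; Mesa: 426837517.000; Knoll: 1565569541.000; Draw: 83991076.000; Gulch: 296602280.000.
Minimum at Draw.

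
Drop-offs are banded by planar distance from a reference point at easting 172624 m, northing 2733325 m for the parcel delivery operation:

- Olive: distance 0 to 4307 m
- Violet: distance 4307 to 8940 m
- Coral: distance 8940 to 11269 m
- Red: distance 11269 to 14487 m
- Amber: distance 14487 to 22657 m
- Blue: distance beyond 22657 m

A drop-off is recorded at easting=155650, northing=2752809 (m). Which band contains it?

Blue

Distance = √((155650−172624)² + (2752809−2733325)²) = √(288116676.000 + 379626256.000) = 25840.722 m.
22657 ≤ 25840.722 < ∞ → Blue.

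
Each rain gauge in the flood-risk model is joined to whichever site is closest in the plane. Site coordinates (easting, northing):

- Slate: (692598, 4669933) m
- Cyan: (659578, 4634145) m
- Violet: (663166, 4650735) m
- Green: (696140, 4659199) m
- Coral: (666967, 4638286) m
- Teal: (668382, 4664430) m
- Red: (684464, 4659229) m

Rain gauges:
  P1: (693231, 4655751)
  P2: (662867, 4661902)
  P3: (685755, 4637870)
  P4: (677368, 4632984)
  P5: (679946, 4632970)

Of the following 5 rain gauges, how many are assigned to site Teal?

1

P1 → Green
P2 → Teal
P3 → Coral
P4 → Coral
P5 → Coral
1 of the 5 goes to Teal.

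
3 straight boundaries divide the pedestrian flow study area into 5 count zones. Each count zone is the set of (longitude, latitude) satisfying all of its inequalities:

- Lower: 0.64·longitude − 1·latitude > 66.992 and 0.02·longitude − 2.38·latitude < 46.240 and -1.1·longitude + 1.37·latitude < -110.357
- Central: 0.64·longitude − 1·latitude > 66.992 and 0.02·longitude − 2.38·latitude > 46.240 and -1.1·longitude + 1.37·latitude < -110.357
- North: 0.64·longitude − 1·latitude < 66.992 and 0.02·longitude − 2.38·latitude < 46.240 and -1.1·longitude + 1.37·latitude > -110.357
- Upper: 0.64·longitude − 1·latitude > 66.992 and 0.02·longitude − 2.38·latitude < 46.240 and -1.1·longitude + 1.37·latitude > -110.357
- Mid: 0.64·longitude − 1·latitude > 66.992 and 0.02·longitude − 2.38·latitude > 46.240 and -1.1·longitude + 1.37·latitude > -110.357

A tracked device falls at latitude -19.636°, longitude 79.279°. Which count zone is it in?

0.64·79.279 − 1·-19.636 = 70.375, which is > 66.992
0.02·79.279 − 2.38·-19.636 = 48.319, which is > 46.240
-1.1·79.279 + 1.37·-19.636 = -114.108, which is < -110.357
This sign pattern matches Central.

Central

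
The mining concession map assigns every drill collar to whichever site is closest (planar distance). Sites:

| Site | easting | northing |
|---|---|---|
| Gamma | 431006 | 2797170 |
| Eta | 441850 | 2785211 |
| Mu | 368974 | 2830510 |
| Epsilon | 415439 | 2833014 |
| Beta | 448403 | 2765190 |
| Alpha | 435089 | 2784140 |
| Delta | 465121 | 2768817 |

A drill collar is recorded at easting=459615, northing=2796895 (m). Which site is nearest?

Squared distances to each site:
Gamma: 818550506.000; Eta: 452111081.000; Mu: 9345759106.000; Epsilon: 3256101137.000; Beta: 1130915969.000; Alpha: 764214701.000; Delta: 818690120.000.
Minimum at Eta.

Eta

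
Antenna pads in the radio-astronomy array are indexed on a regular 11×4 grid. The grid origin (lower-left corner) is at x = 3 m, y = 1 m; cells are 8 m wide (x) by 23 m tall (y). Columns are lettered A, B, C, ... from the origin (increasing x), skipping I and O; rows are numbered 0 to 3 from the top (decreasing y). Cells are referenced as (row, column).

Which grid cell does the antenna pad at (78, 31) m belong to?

(2, K)

Column index: ⌊(78 − 3) / 8⌋ = ⌊9.375⌋ = 9 → column K
Row offset from origin: ⌊(31 − 1) / 23⌋ = ⌊1.304⌋ = 1 → row 2 (counted from top)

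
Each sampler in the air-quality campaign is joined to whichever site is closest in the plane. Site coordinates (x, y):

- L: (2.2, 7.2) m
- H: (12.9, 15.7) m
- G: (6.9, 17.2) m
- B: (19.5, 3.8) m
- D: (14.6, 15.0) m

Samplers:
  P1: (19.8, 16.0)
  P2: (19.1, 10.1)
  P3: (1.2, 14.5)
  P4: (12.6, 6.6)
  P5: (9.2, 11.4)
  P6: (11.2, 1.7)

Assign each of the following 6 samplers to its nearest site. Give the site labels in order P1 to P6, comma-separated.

D, B, G, B, H, B

P1 → D (d²=28.04)
P2 → B (d²=39.85)
P3 → G (d²=39.78)
P4 → B (d²=55.45)
P5 → H (d²=32.18)
P6 → B (d²=73.30)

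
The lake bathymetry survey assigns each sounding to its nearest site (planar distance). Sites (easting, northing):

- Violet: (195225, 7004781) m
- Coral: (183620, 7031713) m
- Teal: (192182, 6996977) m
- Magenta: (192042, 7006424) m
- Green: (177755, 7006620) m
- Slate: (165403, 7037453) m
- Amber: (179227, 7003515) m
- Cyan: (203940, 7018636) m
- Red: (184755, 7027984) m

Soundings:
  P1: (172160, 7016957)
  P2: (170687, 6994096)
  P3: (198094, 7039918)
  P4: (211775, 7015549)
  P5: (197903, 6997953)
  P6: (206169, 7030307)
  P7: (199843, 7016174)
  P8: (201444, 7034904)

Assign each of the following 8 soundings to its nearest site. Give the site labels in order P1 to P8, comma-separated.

P1 → Green (d²=138157594.00)
P2 → Amber (d²=161649161.00)
P3 → Coral (d²=276818701.00)
P4 → Cyan (d²=70916794.00)
P5 → Teal (d²=33682417.00)
P6 → Cyan (d²=141180682.00)
P7 → Cyan (d²=22846853.00)
P8 → Cyan (d²=270877840.00)

Green, Amber, Coral, Cyan, Teal, Cyan, Cyan, Cyan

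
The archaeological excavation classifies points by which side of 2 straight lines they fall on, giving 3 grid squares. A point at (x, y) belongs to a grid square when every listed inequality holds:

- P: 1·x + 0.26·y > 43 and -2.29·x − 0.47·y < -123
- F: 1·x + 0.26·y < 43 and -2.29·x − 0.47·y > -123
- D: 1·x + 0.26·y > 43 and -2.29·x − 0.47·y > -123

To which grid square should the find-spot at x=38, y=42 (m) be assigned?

1·38 + 0.26·42 = 48.920, which is > 43
-2.29·38 − 0.47·42 = -106.760, which is > -123
This sign pattern matches D.

D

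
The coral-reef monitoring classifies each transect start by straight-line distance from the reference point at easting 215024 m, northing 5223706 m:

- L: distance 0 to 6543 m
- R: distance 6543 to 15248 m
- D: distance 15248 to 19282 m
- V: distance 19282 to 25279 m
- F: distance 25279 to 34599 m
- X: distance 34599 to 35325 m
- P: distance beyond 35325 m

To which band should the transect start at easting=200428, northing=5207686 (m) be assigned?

V

Distance = √((200428−215024)² + (5207686−5223706)²) = √(213043216.000 + 256640400.000) = 21672.185 m.
19282 ≤ 21672.185 < 25279 → V.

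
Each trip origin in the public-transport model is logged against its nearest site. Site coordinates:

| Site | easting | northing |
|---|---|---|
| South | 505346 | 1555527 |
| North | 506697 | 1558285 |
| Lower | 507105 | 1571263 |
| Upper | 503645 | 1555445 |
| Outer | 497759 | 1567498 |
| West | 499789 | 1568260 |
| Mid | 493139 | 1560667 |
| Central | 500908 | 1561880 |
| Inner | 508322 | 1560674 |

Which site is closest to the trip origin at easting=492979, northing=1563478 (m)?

Squared distances to each site:
South: 216161090.000; North: 215150773.000; Lower: 260150101.000; Upper: 178292645.000; Outer: 39008800.000; West: 69243624.000; Mid: 7927321.000; Central: 65422645.000; Inner: 243270065.000.
Minimum at Mid.

Mid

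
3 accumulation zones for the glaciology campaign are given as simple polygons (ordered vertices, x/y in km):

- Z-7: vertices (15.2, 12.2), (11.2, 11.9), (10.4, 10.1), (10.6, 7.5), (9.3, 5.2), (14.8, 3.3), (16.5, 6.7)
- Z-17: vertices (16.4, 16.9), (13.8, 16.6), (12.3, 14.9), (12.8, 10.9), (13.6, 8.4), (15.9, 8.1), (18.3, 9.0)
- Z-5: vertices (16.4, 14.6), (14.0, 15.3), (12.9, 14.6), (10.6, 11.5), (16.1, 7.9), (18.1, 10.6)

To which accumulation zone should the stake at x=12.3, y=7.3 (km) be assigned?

Z-7

Cast a ray rightward from (12.3, 7.3). For each polygon, the edges (by vertex number in listed order) whose endpoints lie on opposite sides of y = 7.3, where each meets that height, and whether that is right or left of the point:
Z-7: 4–5 at x≈10.49 (left), 7–1 at x≈16.36 (right) → 1 crossing.
Z-17: no edge straddles that height → 0 crossings.
Z-5: no edge straddles that height → 0 crossings.
Only Z-7 has an odd count, so the point is inside Z-7.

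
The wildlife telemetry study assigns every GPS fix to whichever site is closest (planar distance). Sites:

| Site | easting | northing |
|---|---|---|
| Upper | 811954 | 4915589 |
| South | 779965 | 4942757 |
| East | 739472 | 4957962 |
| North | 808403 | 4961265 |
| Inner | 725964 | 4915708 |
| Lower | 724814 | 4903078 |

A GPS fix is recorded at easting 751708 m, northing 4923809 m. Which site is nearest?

Squared distances to each site:
Upper: 3697148916.000; South: 1157484753.000; East: 1316147105.000; North: 4617274961.000; Inner: 728379737.000; Lower: 1153061597.000.
Minimum at Inner.

Inner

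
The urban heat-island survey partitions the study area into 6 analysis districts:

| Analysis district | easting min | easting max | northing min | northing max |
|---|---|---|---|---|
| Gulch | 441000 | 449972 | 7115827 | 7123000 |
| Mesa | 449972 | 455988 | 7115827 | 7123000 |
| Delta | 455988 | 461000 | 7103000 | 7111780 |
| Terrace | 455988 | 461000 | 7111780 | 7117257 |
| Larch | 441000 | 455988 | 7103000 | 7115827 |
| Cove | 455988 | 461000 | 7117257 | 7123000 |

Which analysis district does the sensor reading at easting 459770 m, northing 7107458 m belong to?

The point has easting = 459770 and northing = 7107458.
Only Delta satisfies 455988 ≤ easting ≤ 461000 and 7103000 ≤ northing ≤ 7111780.

Delta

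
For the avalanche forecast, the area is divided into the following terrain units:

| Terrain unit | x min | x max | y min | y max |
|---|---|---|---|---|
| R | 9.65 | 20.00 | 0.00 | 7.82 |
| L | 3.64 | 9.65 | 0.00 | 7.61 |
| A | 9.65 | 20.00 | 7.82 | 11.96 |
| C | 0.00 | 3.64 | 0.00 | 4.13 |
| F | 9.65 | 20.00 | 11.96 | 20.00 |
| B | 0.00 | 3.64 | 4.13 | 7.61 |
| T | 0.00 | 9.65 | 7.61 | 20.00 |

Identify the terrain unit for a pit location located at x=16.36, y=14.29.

F

The point has x = 16.36 and y = 14.29.
Only F satisfies 9.65 ≤ x ≤ 20.00 and 11.96 ≤ y ≤ 20.00.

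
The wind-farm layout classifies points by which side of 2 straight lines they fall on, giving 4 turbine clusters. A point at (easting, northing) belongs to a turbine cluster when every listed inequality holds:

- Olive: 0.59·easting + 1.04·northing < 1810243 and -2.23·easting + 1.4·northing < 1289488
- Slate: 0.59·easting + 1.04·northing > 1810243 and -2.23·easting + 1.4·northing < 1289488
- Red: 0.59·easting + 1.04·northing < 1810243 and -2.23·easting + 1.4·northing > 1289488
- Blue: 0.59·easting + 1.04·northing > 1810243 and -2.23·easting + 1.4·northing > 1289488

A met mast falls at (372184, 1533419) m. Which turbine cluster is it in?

0.59·372184 + 1.04·1533419 = 1814344.320, which is > 1810243
-2.23·372184 + 1.4·1533419 = 1316816.280, which is > 1289488
This sign pattern matches Blue.

Blue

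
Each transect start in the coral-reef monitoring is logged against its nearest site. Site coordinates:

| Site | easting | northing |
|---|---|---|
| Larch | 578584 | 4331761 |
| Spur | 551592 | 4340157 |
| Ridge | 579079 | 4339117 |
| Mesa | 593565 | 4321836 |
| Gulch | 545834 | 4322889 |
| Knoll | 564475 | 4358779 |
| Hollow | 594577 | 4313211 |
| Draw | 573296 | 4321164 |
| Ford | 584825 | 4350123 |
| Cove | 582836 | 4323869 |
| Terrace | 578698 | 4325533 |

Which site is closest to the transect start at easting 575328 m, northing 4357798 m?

Knoll

Squared distances to each site:
Larch: 688526905.000; Spur: 874602577.000; Ridge: 363049762.000; Mesa: 1625853613.000; Gulch: 2088534317.000; Knoll: 118749970.000; Hollow: 2358524570.000; Draw: 1346178980.000; Ford: 149098634.000; Cove: 1207547105.000; Terrace: 1052387125.000.
Minimum at Knoll.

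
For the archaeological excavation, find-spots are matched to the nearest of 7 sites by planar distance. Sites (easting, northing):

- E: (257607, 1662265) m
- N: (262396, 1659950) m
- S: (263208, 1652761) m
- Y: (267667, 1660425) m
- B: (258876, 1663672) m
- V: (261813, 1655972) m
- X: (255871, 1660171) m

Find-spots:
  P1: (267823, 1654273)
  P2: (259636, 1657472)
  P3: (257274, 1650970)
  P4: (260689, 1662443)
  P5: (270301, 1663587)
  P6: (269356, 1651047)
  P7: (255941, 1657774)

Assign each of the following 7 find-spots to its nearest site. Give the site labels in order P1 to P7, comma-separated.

S, V, S, B, Y, S, X

P1 → S (d²=23584369.00)
P2 → V (d²=6989329.00)
P3 → S (d²=38420037.00)
P4 → B (d²=4797410.00)
P5 → Y (d²=16936200.00)
P6 → S (d²=40735700.00)
P7 → X (d²=5750509.00)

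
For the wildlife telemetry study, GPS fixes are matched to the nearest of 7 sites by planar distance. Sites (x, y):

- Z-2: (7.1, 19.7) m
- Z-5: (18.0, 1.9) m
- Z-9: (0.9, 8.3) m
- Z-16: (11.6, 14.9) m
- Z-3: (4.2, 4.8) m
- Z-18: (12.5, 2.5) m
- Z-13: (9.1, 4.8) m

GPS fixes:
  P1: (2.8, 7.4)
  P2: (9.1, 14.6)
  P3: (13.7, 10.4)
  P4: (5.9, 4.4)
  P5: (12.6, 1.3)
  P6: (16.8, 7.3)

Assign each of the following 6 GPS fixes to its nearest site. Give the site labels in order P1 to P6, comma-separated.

Z-9, Z-16, Z-16, Z-3, Z-18, Z-5

P1 → Z-9 (d²=4.42)
P2 → Z-16 (d²=6.34)
P3 → Z-16 (d²=24.66)
P4 → Z-3 (d²=3.05)
P5 → Z-18 (d²=1.45)
P6 → Z-5 (d²=30.60)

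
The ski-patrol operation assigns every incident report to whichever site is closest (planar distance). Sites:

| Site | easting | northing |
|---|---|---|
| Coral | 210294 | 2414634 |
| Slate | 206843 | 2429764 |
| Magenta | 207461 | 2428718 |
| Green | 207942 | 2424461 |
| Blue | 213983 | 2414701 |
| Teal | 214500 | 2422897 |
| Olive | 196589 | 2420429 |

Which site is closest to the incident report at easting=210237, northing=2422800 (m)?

Squared distances to each site:
Coral: 66686805.000; Slate: 60016532.000; Magenta: 42728900.000; Green: 8025946.000; Blue: 79626317.000; Teal: 18182578.000; Olive: 191889545.000.
Minimum at Green.

Green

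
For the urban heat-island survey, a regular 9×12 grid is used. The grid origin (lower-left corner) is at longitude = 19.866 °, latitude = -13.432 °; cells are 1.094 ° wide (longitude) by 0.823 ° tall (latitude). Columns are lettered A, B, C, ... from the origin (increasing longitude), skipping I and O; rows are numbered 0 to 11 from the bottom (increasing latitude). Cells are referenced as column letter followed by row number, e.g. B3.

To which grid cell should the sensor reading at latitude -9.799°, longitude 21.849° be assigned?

B4

Column index: ⌊(21.849 − 19.866) / 1.094⌋ = ⌊1.813⌋ = 1 → column B
Row offset from origin: ⌊(-9.799 − -13.432) / 0.823⌋ = ⌊4.414⌋ = 4 → row 4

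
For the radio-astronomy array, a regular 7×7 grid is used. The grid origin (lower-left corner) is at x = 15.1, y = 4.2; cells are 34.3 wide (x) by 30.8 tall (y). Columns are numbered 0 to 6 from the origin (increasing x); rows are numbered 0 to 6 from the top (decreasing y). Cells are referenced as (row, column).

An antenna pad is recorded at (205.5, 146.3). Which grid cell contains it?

(2, 5)

Column index: ⌊(205.5 − 15.1) / 34.3⌋ = ⌊5.551⌋ = 5
Row offset from origin: ⌊(146.3 − 4.2) / 30.8⌋ = ⌊4.614⌋ = 4 → row 2 (counted from top)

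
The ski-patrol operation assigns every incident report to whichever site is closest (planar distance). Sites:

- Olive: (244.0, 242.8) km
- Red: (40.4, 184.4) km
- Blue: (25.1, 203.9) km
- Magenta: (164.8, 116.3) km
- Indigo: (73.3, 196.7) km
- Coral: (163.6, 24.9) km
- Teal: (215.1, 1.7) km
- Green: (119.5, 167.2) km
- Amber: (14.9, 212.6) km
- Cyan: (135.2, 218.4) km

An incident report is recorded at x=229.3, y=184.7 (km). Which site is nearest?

Olive

Squared distances to each site:
Olive: 3591.700; Red: 35683.300; Blue: 42066.280; Magenta: 8838.810; Indigo: 24480.000; Coral: 29852.530; Teal: 33690.640; Green: 12362.290; Amber: 46745.770; Cyan: 9990.500.
Minimum at Olive.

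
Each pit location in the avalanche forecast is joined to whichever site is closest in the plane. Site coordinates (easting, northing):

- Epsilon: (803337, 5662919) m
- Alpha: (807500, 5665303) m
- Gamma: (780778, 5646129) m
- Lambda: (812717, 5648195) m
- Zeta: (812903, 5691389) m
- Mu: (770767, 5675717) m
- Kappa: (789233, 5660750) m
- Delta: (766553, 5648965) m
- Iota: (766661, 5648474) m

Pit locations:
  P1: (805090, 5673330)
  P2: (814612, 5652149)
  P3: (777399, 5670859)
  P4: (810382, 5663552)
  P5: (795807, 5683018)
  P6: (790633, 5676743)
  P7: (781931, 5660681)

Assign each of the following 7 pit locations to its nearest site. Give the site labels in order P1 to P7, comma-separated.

P1 → Alpha (d²=70240829.00)
P2 → Lambda (d²=19225141.00)
P3 → Mu (d²=67583588.00)
P4 → Alpha (d²=11371925.00)
P5 → Zeta (d²=362346857.00)
P6 → Kappa (d²=257736049.00)
P7 → Kappa (d²=53323965.00)

Alpha, Lambda, Mu, Alpha, Zeta, Kappa, Kappa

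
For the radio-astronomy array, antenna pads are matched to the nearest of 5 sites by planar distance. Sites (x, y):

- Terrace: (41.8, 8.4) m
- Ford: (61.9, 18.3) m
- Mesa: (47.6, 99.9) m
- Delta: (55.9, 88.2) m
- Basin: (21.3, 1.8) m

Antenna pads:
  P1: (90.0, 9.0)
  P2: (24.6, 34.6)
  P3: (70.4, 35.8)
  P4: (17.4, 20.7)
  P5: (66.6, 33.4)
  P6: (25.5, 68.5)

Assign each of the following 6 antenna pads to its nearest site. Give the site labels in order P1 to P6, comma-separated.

Ford, Terrace, Ford, Basin, Ford, Delta

P1 → Ford (d²=876.10)
P2 → Terrace (d²=982.28)
P3 → Ford (d²=378.50)
P4 → Basin (d²=372.42)
P5 → Ford (d²=250.10)
P6 → Delta (d²=1312.25)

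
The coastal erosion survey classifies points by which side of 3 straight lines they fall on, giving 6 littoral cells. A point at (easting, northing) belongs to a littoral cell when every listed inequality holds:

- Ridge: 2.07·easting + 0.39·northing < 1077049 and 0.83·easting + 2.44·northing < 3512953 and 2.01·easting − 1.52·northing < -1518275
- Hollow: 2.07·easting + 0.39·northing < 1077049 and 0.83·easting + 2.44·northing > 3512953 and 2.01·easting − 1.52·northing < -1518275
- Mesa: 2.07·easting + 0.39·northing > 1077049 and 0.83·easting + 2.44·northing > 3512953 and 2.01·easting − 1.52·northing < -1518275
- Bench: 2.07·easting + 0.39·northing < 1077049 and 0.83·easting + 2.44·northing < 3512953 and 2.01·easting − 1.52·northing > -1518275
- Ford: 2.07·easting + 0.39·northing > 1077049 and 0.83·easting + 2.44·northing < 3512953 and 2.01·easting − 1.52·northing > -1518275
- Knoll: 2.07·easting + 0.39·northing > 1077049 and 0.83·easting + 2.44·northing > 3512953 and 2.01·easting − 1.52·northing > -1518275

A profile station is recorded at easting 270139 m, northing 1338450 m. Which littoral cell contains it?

2.07·270139 + 0.39·1338450 = 1081183.230, which is > 1077049
0.83·270139 + 2.44·1338450 = 3490033.370, which is < 3512953
2.01·270139 − 1.52·1338450 = -1491464.610, which is > -1518275
This sign pattern matches Ford.

Ford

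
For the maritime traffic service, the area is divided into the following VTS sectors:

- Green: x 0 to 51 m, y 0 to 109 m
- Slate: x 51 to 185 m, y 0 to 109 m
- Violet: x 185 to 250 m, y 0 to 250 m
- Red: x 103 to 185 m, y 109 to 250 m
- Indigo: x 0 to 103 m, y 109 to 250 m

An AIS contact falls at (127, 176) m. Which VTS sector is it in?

Red

The point has x = 127 and y = 176.
Only Red satisfies 103 ≤ x ≤ 185 and 109 ≤ y ≤ 250.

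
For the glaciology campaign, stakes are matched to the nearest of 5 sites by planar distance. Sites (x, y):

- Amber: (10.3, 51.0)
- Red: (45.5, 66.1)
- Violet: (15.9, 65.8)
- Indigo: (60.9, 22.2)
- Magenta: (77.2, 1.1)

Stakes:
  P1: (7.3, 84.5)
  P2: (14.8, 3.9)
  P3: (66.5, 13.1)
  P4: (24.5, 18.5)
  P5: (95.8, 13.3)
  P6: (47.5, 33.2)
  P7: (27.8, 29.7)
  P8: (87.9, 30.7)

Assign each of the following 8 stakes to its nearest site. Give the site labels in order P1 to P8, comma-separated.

Violet, Amber, Indigo, Amber, Magenta, Indigo, Amber, Indigo

P1 → Violet (d²=423.65)
P2 → Amber (d²=2238.66)
P3 → Indigo (d²=114.17)
P4 → Amber (d²=1257.89)
P5 → Magenta (d²=494.80)
P6 → Indigo (d²=300.56)
P7 → Amber (d²=759.94)
P8 → Indigo (d²=801.25)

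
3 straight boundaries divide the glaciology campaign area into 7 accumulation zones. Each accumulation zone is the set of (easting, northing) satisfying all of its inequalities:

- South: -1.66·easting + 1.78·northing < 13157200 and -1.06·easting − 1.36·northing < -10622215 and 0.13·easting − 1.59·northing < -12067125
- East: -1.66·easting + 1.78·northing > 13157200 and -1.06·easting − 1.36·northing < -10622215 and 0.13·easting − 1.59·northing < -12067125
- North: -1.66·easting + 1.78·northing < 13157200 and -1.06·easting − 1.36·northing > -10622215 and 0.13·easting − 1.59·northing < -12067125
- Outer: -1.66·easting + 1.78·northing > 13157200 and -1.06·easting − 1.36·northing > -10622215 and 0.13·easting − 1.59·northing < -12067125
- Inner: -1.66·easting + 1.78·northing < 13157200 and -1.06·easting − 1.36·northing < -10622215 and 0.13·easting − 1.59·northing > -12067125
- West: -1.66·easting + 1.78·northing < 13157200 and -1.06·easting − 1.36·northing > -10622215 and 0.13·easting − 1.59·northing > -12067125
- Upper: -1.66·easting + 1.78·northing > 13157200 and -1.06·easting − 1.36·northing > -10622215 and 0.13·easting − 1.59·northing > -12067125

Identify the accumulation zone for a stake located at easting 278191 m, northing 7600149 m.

Inner

-1.66·278191 + 1.78·7600149 = 13066468.160, which is < 13157200
-1.06·278191 − 1.36·7600149 = -10631085.100, which is < -10622215
0.13·278191 − 1.59·7600149 = -12048072.080, which is > -12067125
This sign pattern matches Inner.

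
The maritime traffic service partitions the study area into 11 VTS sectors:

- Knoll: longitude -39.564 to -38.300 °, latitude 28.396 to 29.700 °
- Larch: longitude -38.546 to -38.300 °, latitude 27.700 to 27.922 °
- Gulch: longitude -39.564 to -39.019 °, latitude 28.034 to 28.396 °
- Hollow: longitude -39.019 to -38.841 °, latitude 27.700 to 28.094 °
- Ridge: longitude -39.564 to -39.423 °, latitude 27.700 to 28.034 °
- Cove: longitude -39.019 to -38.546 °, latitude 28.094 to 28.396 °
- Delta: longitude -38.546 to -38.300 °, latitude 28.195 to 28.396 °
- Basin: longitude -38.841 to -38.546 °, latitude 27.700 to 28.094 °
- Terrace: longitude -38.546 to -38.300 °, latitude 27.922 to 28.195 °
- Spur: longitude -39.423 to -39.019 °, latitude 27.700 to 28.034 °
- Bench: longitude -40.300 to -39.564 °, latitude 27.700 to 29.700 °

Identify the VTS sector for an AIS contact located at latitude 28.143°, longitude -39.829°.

The point has longitude = -39.829 and latitude = 28.143.
Only Bench satisfies -40.300 ≤ longitude ≤ -39.564 and 27.700 ≤ latitude ≤ 29.700.

Bench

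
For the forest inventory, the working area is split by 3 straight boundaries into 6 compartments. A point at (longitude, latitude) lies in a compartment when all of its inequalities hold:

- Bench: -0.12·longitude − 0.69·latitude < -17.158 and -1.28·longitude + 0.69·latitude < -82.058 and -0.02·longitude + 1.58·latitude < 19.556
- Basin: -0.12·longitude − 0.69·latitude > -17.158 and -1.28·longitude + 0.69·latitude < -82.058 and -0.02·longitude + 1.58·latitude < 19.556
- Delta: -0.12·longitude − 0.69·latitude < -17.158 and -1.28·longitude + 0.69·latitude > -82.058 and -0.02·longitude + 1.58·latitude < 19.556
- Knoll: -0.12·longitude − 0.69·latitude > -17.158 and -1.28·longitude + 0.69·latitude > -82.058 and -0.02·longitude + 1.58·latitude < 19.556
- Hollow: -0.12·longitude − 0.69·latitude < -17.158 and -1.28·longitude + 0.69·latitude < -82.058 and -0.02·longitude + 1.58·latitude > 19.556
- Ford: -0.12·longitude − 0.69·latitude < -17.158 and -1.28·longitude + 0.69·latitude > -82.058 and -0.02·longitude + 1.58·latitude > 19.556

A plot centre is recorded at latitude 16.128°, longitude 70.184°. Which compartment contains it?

-0.12·70.184 − 0.69·16.128 = -19.550, which is < -17.158
-1.28·70.184 + 0.69·16.128 = -78.707, which is > -82.058
-0.02·70.184 + 1.58·16.128 = 24.079, which is > 19.556
This sign pattern matches Ford.

Ford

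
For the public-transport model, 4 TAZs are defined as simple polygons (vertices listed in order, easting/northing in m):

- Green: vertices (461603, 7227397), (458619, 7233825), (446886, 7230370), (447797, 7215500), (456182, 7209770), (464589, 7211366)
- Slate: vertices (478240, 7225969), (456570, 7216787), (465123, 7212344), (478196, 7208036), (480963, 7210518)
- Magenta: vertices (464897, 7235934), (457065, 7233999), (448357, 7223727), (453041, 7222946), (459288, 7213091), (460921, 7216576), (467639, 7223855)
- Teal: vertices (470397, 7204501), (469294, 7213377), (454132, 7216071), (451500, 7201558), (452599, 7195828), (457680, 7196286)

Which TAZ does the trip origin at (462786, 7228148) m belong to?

Magenta

Cast a ray rightward from (462786, 7228148). For each polygon, the edges (by vertex number in listed order) whose endpoints lie on opposite sides of northing = 7228148, where each meets that height, and whether that is right or left of the point:
Green: 1–2 at easting≈461254.4 (left), 3–4 at easting≈447022.1 (left) → 0 crossings.
Slate: no edge straddles that height → 0 crossings.
Magenta: 2–3 at easting≈452104.9 (left), 7–1 at easting≈466664.5 (right) → 1 crossing.
Teal: no edge straddles that height → 0 crossings.
Only Magenta has an odd count, so the point is inside Magenta.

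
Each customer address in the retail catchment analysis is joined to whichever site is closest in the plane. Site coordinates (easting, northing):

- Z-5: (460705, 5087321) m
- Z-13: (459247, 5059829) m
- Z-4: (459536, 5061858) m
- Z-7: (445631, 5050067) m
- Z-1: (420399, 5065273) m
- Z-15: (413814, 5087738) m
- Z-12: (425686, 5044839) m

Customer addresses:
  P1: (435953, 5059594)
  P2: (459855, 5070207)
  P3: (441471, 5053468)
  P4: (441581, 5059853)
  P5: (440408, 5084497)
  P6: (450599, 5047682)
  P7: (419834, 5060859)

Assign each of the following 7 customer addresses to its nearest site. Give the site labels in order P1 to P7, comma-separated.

Z-7, Z-4, Z-7, Z-7, Z-5, Z-7, Z-1

P1 → Z-7 (d²=184427413.00)
P2 → Z-4 (d²=69807562.00)
P3 → Z-7 (d²=28872401.00)
P4 → Z-7 (d²=112168296.00)
P5 → Z-5 (d²=419943185.00)
P6 → Z-7 (d²=30369249.00)
P7 → Z-1 (d²=19802621.00)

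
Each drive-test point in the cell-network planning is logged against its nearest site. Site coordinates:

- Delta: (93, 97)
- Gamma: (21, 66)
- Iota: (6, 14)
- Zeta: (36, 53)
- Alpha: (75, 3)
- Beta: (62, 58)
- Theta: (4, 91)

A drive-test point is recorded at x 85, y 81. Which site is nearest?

Squared distances to each site:
Delta: 320.000; Gamma: 4321.000; Iota: 10730.000; Zeta: 3185.000; Alpha: 6184.000; Beta: 1058.000; Theta: 6661.000.
Minimum at Delta.

Delta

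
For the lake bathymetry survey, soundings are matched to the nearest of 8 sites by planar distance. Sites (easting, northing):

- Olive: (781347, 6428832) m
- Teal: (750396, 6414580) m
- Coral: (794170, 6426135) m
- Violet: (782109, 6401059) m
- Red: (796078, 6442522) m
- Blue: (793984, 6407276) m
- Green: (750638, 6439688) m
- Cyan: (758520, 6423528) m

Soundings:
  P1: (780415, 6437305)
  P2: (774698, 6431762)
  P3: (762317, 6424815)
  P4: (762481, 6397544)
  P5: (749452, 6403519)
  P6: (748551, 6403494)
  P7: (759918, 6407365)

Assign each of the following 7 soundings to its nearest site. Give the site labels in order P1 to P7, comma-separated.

Olive, Olive, Cyan, Violet, Teal, Teal, Teal

P1 → Olive (d²=72660353.00)
P2 → Olive (d²=52794101.00)
P3 → Cyan (d²=16073578.00)
P4 → Violet (d²=397613609.00)
P5 → Teal (d²=123236857.00)
P6 → Teal (d²=126303421.00)
P7 → Teal (d²=142724709.00)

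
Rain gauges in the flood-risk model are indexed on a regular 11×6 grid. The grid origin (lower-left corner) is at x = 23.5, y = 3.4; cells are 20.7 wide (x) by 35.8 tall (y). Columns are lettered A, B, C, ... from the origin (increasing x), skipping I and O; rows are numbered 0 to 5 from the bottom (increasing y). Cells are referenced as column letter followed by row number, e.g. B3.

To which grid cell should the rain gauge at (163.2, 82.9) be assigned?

G2

Column index: ⌊(163.2 − 23.5) / 20.7⌋ = ⌊6.749⌋ = 6 → column G
Row offset from origin: ⌊(82.9 − 3.4) / 35.8⌋ = ⌊2.221⌋ = 2 → row 2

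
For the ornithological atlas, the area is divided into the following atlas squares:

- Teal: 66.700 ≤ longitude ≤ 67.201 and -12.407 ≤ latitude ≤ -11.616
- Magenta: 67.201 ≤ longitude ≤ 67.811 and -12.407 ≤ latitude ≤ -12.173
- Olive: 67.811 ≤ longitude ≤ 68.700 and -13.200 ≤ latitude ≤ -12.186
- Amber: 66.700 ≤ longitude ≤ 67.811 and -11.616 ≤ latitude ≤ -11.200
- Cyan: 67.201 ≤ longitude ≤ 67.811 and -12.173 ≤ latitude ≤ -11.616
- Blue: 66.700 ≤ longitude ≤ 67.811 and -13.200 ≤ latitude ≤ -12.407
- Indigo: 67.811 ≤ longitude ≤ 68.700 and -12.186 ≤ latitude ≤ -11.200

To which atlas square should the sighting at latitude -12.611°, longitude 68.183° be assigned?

Olive

The point has longitude = 68.183 and latitude = -12.611.
Only Olive satisfies 67.811 ≤ longitude ≤ 68.700 and -13.200 ≤ latitude ≤ -12.186.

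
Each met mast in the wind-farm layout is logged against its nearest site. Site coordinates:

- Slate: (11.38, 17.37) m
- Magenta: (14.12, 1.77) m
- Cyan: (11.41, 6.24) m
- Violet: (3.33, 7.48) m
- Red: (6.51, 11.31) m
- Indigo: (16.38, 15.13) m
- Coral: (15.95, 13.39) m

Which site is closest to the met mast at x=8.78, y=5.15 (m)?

Cyan

Squared distances to each site:
Slate: 156.088; Magenta: 39.940; Cyan: 8.105; Violet: 35.131; Red: 43.098; Indigo: 157.360; Coral: 119.306.
Minimum at Cyan.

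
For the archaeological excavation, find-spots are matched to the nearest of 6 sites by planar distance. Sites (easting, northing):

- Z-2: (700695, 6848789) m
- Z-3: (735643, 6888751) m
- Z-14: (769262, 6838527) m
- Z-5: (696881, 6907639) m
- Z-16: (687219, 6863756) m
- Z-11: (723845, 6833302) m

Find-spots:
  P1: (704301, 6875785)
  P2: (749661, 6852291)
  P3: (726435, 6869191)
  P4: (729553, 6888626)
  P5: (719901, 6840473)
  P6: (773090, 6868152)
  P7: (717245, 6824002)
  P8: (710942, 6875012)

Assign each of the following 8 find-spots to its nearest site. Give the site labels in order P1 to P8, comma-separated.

Z-16, Z-14, Z-3, Z-3, Z-11, Z-14, Z-11, Z-16

P1 → Z-16 (d²=436491565.00)
P2 → Z-14 (d²=573646897.00)
P3 → Z-3 (d²=467380864.00)
P4 → Z-3 (d²=37103725.00)
P5 → Z-11 (d²=66978377.00)
P6 → Z-14 (d²=892294209.00)
P7 → Z-11 (d²=130050000.00)
P8 → Z-16 (d²=689478265.00)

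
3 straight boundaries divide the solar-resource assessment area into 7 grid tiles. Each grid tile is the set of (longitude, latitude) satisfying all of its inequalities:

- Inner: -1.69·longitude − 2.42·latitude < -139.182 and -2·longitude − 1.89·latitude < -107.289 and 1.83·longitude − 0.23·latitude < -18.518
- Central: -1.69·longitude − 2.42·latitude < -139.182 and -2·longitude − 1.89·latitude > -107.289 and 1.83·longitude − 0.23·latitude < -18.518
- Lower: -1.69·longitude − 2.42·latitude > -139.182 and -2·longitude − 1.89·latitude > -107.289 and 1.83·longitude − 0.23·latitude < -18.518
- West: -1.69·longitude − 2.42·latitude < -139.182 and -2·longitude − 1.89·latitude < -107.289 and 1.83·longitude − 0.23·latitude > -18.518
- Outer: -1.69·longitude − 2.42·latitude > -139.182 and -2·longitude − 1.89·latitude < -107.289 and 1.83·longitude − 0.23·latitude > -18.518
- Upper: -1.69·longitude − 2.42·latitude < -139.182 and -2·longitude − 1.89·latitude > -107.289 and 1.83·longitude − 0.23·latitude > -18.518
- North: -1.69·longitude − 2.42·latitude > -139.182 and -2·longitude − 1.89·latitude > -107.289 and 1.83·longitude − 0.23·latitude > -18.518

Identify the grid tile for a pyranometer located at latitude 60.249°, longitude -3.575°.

Central

-1.69·-3.575 − 2.42·60.249 = -139.761, which is < -139.182
-2·-3.575 − 1.89·60.249 = -106.721, which is > -107.289
1.83·-3.575 − 0.23·60.249 = -20.400, which is < -18.518
This sign pattern matches Central.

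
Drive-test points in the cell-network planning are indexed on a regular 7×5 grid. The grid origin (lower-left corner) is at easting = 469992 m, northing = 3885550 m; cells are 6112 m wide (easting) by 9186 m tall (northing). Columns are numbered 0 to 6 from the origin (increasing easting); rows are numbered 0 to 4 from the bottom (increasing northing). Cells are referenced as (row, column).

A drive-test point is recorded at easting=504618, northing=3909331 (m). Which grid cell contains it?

(2, 5)

Column index: ⌊(504618 − 469992) / 6112⌋ = ⌊5.665⌋ = 5
Row offset from origin: ⌊(3909331 − 3885550) / 9186⌋ = ⌊2.589⌋ = 2 → row 2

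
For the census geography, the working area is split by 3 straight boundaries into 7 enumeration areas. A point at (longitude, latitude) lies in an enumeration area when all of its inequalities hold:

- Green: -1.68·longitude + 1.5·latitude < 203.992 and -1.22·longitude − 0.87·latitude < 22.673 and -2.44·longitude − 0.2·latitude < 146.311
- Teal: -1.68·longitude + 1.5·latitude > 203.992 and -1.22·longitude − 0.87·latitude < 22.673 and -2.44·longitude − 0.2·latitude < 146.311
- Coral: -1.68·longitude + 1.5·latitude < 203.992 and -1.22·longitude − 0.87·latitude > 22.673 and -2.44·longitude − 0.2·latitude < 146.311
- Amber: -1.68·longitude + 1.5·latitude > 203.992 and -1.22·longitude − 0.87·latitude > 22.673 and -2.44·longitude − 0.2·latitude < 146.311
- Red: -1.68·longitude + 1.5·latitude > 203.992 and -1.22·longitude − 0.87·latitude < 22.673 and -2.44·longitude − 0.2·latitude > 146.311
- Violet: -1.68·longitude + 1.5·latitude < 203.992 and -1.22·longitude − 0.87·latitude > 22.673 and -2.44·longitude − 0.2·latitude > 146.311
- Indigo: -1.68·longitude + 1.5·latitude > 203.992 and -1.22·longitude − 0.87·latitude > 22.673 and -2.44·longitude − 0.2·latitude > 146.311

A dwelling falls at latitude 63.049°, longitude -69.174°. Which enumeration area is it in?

Indigo

-1.68·-69.174 + 1.5·63.049 = 210.786, which is > 203.992
-1.22·-69.174 − 0.87·63.049 = 29.540, which is > 22.673
-2.44·-69.174 − 0.2·63.049 = 156.175, which is > 146.311
This sign pattern matches Indigo.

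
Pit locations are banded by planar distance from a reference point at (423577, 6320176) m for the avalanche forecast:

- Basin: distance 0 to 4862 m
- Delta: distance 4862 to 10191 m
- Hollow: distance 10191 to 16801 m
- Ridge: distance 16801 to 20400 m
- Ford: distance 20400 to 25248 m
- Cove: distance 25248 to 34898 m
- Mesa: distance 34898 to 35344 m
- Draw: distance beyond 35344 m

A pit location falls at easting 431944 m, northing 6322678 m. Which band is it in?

Delta

Distance = √((431944−423577)² + (6322678−6320176)²) = √(70006689.000 + 6260004.000) = 8733.080 m.
4862 ≤ 8733.080 < 10191 → Delta.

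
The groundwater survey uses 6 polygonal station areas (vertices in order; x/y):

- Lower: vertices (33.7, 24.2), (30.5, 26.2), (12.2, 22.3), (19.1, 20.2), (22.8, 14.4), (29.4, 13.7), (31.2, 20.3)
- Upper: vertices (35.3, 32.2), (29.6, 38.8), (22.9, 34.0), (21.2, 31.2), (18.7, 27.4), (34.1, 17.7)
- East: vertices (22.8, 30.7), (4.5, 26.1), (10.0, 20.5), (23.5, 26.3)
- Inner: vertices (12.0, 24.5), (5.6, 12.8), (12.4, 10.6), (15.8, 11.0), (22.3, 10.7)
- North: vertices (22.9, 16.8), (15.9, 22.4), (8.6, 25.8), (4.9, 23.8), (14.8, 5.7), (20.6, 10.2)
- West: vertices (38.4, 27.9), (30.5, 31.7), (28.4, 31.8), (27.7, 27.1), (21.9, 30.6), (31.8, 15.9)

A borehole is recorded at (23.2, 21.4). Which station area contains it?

Cast a ray rightward from (23.2, 21.4). For each polygon, the edges (by vertex number in listed order) whose endpoints lie on opposite sides of y = 21.4, where each meets that height, and whether that is right or left of the point:
Lower: 3–4 at x≈15.16 (left), 7–1 at x≈31.91 (right) → 1 crossing.
Upper: 5–6 at x≈28.23 (right), 6–1 at x≈34.41 (right) → 2 crossings.
East: 2–3 at x≈9.12 (left), 3–4 at x≈12.09 (left) → 0 crossings.
Inner: 1–2 at x≈10.30 (left), 5–1 at x≈14.31 (left) → 0 crossings.
North: 1–2 at x≈17.15 (left), 4–5 at x≈6.21 (left) → 0 crossings.
West: 5–6 at x≈28.10 (right), 6–1 at x≈34.83 (right) → 2 crossings.
Only Lower has an odd count, so the point is inside Lower.

Lower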